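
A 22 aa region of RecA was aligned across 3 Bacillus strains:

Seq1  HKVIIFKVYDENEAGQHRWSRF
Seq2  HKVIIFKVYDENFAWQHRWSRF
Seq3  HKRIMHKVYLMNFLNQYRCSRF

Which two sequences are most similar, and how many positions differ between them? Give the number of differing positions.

Pairwise Hamming distances:
  Seq1 vs Seq2: 2
  Seq1 vs Seq3: 10
  Seq2 vs Seq3: 9
The smallest is 2, between Seq1 and Seq2.

2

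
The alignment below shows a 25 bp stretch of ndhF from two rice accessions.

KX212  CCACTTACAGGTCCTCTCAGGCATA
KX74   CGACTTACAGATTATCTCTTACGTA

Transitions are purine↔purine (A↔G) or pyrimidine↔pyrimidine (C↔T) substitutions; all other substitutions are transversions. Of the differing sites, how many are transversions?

4

The sequences differ at positions 2 (C/G, transversion), 11 (G/A, transition), 13 (C/T, transition), 14 (C/A, transversion), 19 (A/T, transversion), 20 (G/T, transversion), 21 (G/A, transition), 23 (A/G, transition).
Of the 8 differences, 4 transitions and 4 transversions, so the answer is 4.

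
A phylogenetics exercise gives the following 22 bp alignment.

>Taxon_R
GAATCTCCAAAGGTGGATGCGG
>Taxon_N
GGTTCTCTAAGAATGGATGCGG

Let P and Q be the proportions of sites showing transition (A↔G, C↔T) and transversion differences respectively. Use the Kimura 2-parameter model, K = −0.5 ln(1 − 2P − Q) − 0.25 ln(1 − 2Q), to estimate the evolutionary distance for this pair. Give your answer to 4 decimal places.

0.3704

The sequences differ at positions 2 (A/G, transition), 3 (A/T, transversion), 8 (C/T, transition), 11 (A/G, transition), 12 (G/A, transition), 13 (G/A, transition).
Of the 6 differences, 5 transitions and 1 transversion over 22 sites: P = 5/22 = 0.227273, Q = 1/22 = 0.045455.
d = −0.5·ln(0.499999) − 0.25·ln(0.909090) = −0.5·(-0.693149) − 0.25·(-0.095311) = 0.3704.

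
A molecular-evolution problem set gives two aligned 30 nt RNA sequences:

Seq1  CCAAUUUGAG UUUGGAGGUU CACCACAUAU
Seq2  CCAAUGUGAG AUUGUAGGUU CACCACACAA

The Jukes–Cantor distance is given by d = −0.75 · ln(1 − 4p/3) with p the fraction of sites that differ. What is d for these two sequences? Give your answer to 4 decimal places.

0.1885

Differing sites — 6:U/G; 11:U/A; 15:G/U; 28:U/C; 30:U/A.
p = 5/30 = 0.166667.
d = −0.75 · ln(1 − (4/3)·0.166667) = −0.75 · ln(0.777777) = −0.75 · (-0.251315) = 0.1885.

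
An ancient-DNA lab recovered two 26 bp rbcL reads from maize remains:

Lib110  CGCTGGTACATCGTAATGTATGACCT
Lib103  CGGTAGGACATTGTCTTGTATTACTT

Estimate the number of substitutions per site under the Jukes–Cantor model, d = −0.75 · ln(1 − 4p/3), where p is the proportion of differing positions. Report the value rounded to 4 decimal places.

0.3961

Differing sites — 3:C/G; 5:G/A; 7:T/G; 12:C/T; 15:A/C; 16:A/T; 22:G/T; 25:C/T.
p = 8/26 = 0.307692.
d = −0.75 · ln(1 − (4/3)·0.307692) = −0.75 · ln(0.589744) = −0.75 · (-0.528067) = 0.3961.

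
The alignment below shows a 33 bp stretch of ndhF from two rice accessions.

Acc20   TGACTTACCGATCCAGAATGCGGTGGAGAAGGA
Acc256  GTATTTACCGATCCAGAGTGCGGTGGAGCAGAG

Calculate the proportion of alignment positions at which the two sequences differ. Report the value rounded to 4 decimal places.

0.2121

Mismatches occur at site 1 (T/G), site 2 (G/T), site 4 (C/T), site 18 (A/G), site 29 (A/C), site 32 (G/A), site 33 (A/G).
There are 7 differences over 33 sites, so p = 7/33 = 0.2121.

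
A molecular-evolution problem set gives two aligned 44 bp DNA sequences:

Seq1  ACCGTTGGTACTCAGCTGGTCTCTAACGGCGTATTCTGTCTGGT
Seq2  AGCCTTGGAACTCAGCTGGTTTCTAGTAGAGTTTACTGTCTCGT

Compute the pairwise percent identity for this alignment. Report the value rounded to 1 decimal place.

Differing sites — 2:C/G; 4:G/C; 9:T/A; 21:C/T; 26:A/G; 27:C/T; 28:G/A; 30:C/A; 33:A/T; 35:T/A; 42:G/C.
33 of the 44 sites match, so the percent identity is 33/44 × 100 = 75.0%.

75.0%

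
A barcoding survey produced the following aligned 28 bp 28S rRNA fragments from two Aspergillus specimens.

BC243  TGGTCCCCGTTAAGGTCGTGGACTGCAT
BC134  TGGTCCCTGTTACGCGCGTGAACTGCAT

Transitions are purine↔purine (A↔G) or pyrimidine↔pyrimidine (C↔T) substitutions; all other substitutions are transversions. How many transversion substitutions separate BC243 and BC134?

3

Mismatches occur at site 8 (C→T, transition), site 13 (A→C, transversion), site 15 (G→C, transversion), site 16 (T→G, transversion), site 21 (G→A, transition).
Of the 5 differences, 2 transitions and 3 transversions, so the answer is 3.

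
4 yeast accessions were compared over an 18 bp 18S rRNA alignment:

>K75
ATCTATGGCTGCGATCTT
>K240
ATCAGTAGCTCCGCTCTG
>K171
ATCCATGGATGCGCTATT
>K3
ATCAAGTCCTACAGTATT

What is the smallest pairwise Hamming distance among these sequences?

Pairwise Hamming distances:
  K75 vs K240: 6
  K75 vs K171: 4
  K75 vs K3: 8
  K240 vs K171: 7
  K240 vs K3: 9
  K171 vs K3: 8
The smallest is 4, between K75 and K171.

4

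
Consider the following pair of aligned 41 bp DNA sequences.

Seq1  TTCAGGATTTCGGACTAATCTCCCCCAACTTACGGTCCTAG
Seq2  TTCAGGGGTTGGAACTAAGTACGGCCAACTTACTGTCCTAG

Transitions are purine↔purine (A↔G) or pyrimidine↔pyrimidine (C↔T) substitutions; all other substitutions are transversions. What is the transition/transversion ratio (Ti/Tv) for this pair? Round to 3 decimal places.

0.429

Differing sites — 7:A/G (Ti); 8:T/G (Tv); 11:C/G (Tv); 13:G/A (Ti); 19:T/G (Tv); 20:C/T (Ti); 21:T/A (Tv); 23:C/G (Tv); 24:C/G (Tv); 34:G/T (Tv).
Of the 10 differences, 3 transitions and 7 transversions, so Ti/Tv = 3/7 = 0.429.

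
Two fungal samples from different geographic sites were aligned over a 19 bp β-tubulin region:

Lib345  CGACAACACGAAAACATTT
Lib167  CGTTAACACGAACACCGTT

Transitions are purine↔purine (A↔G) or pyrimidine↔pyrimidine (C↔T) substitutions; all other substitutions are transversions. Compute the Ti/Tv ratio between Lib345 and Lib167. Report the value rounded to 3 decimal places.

0.250

Mismatches occur at site 3 (A→T, transversion), site 4 (C→T, transition), site 13 (A→C, transversion), site 16 (A→C, transversion), site 17 (T→G, transversion).
Of the 5 differences, 1 transition and 4 transversions, so Ti/Tv = 1/4 = 0.250.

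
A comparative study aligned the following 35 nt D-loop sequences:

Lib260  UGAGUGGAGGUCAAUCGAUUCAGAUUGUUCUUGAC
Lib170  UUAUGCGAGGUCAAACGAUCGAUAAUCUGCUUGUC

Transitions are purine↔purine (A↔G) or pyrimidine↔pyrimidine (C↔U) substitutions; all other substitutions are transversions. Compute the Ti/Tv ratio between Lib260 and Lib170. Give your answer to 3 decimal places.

The sequences differ at positions 2 (G/U, transversion), 4 (G/U, transversion), 5 (U/G, transversion), 6 (G/C, transversion), 15 (U/A, transversion), 20 (U/C, transition), 21 (C/G, transversion), 23 (G/U, transversion), 25 (U/A, transversion), 27 (G/C, transversion), 29 (U/G, transversion), 34 (A/U, transversion).
Of the 12 differences, 1 transition and 11 transversions, so Ti/Tv = 1/11 = 0.091.

0.091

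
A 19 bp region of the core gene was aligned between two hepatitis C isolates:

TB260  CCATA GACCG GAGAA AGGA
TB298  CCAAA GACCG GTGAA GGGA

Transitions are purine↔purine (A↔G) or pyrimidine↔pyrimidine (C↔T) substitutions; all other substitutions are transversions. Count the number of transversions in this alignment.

2

The sequences differ at positions 4 (T/A, transversion), 12 (A/T, transversion), 16 (A/G, transition).
Of the 3 differences, 1 transition and 2 transversions, so the answer is 2.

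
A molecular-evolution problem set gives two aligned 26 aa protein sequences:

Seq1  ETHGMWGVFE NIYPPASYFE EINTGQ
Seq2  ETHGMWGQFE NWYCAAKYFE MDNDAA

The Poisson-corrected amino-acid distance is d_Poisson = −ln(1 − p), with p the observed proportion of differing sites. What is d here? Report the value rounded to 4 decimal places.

The sequences differ at positions 8 (V/Q), 12 (I/W), 14 (P/C), 15 (P/A), 17 (S/K), 21 (E/M), 22 (I/D), 24 (T/D), 25 (G/A), 26 (Q/A).
p = 10/26 = 0.384615.
d = −ln(1 − 0.384615) = −ln(0.615385) = 0.4855.

0.4855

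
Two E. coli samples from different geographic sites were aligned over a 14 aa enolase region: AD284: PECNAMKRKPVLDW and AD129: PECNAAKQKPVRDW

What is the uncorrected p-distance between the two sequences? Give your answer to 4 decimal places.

Differing sites — 6:M/A; 8:R/Q; 12:L/R.
There are 3 differences over 14 sites, so p = 3/14 = 0.2143.

0.2143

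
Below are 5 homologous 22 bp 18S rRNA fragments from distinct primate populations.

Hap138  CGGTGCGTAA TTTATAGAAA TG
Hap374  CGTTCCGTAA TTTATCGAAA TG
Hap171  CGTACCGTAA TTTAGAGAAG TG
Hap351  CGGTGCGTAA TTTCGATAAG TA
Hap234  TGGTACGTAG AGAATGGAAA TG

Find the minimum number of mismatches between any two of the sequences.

3

Pairwise Hamming distances:
  Hap138 vs Hap374: 3
  Hap138 vs Hap171: 5
  Hap138 vs Hap351: 5
  Hap138 vs Hap234: 7
  Hap374 vs Hap171: 4
  Hap374 vs Hap351: 8
  Hap374 vs Hap234: 8
  Hap171 vs Hap351: 6
  Hap171 vs Hap234: 11
  Hap351 vs Hap234: 12
The smallest is 3, between Hap138 and Hap374.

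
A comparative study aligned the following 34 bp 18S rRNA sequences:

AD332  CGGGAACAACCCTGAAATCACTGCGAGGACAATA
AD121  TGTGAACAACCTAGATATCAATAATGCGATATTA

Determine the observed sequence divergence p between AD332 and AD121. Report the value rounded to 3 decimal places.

0.382

Mismatches occur at site 1 (C↔T), site 3 (G↔T), site 12 (C↔T), site 13 (T↔A), site 16 (A↔T), site 21 (C↔A), site 23 (G↔A), site 24 (C↔A), site 25 (G↔T), site 26 (A↔G), site 27 (G↔C), site 30 (C↔T), site 32 (A↔T).
There are 13 differences over 34 sites, so p = 13/34 = 0.382.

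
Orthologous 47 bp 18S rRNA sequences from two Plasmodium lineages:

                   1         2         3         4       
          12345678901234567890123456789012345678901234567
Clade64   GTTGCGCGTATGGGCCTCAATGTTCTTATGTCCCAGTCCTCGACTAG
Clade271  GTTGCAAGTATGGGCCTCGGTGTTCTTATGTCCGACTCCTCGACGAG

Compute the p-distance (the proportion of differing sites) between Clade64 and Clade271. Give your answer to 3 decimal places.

The sequences differ at positions 6 (G/A), 7 (C/A), 19 (A/G), 20 (A/G), 34 (C/G), 36 (G/C), 45 (T/G).
There are 7 differences over 47 sites, so p = 7/47 = 0.149.

0.149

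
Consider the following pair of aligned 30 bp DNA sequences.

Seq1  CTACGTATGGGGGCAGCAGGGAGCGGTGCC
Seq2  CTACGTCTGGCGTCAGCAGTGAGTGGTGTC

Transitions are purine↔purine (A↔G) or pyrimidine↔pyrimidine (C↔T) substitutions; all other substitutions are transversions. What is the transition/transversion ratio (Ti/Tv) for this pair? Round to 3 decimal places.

Differing sites — 7:A/C (Tv); 11:G/C (Tv); 13:G/T (Tv); 20:G/T (Tv); 24:C/T (Ti); 29:C/T (Ti).
Of the 6 differences, 2 transitions and 4 transversions, so Ti/Tv = 2/4 = 0.500.

0.500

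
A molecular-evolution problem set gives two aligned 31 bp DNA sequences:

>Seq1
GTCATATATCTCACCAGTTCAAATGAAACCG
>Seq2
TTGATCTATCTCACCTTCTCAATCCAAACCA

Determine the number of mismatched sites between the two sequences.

The sequences differ at positions 1 (G/T), 3 (C/G), 6 (A/C), 16 (A/T), 17 (G/T), 18 (T/C), 23 (A/T), 24 (T/C), 25 (G/C), 31 (G/A).
That gives 10 mismatches out of 31 aligned sites, so the Hamming distance is 10.

10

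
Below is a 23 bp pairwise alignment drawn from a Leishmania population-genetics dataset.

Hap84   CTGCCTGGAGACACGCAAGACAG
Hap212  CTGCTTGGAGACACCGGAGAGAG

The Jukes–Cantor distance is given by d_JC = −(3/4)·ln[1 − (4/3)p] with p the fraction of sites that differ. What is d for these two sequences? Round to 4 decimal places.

0.2567

Differing sites — 5:C/T; 15:G/C; 16:C/G; 17:A/G; 21:C/G.
p = 5/23 = 0.217391.
d = −0.75 · ln(1 − (4/3)·0.217391) = −0.75 · ln(0.710145) = −0.75 · (-0.342286) = 0.2567.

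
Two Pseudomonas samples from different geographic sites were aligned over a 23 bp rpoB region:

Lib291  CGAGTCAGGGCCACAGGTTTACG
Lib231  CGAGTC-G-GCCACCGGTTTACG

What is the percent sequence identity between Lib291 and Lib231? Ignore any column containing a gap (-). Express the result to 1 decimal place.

Excluding the 2 gap columns leaves 21 comparable sites.
A single mismatch occurs at site 15 (A↔C).
20 of the 21 comparable sites match, so the percent identity is 20/21 × 100 = 95.2%.

95.2%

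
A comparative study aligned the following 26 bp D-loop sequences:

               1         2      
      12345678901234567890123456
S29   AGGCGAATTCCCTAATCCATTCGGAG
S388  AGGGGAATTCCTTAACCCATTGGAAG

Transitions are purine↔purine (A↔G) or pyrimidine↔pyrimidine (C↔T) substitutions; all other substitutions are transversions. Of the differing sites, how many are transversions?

2

Differing sites — 4:C/G (Tv); 12:C/T (Ti); 16:T/C (Ti); 22:C/G (Tv); 24:G/A (Ti).
Of the 5 differences, 3 transitions and 2 transversions, so the answer is 2.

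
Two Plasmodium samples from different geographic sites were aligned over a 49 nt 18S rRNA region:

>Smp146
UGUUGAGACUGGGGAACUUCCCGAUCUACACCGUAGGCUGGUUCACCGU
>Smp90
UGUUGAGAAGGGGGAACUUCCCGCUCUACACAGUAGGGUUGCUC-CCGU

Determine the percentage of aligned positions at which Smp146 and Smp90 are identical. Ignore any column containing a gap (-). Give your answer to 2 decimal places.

Excluding the 1 gap column leaves 48 comparable sites.
Mismatches occur at site 9 (C→A), site 10 (U→G), site 24 (A→C), site 32 (C→A), site 38 (C→G), site 40 (G→U), site 42 (U→C).
41 of the 48 comparable sites match, so the percent identity is 41/48 × 100 = 85.42%.

85.42%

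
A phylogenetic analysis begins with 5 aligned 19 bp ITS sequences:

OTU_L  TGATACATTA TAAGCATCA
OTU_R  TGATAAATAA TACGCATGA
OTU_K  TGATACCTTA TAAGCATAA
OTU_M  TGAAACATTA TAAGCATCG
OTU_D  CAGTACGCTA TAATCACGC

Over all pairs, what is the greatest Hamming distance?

11

Pairwise Hamming distances:
  OTU_L vs OTU_R: 4
  OTU_L vs OTU_K: 2
  OTU_L vs OTU_M: 2
  OTU_L vs OTU_D: 9
  OTU_R vs OTU_K: 5
  OTU_R vs OTU_M: 6
  OTU_R vs OTU_D: 11
  OTU_K vs OTU_M: 4
  OTU_K vs OTU_D: 9
  OTU_M vs OTU_D: 10
The largest is 11, between OTU_R and OTU_D.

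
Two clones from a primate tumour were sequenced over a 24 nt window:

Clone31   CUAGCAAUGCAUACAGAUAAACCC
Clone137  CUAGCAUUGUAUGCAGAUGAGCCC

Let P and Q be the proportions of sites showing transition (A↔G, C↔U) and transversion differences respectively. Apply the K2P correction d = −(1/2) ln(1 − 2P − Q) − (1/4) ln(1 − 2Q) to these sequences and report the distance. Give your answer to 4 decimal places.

The sequences differ at positions 7 (A/U, transversion), 10 (C/U, transition), 13 (A/G, transition), 19 (A/G, transition), 21 (A/G, transition).
Of the 5 differences, 4 transitions and 1 transversion over 24 sites: P = 4/24 = 0.166667, Q = 1/24 = 0.041667.
d = −0.5·ln(0.624999) − 0.25·ln(0.916666) = −0.5·(-0.470005) − 0.25·(-0.087012) = 0.2568.

0.2568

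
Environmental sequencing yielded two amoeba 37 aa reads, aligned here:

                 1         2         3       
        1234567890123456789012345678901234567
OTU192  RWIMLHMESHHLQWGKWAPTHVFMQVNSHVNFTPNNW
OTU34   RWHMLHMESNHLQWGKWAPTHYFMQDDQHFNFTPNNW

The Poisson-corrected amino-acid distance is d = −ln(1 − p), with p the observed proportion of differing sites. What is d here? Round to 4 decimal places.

0.2097

Differing sites — 3:I/H; 10:H/N; 22:V/Y; 26:V/D; 27:N/D; 28:S/Q; 30:V/F.
p = 7/37 = 0.189189.
d = −ln(1 − 0.189189) = −ln(0.810811) = 0.2097.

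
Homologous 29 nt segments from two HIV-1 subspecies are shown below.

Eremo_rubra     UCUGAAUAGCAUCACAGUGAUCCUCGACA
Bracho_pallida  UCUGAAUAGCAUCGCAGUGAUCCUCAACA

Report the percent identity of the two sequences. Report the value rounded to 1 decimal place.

93.1%

The sequences differ at positions 14 (A/G), 26 (G/A).
27 of the 29 sites match, so the percent identity is 27/29 × 100 = 93.1%.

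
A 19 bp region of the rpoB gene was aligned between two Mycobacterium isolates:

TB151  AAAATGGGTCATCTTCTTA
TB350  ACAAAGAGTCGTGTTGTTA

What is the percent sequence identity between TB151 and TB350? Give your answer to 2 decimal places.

Mismatches occur at site 2 (A↔C), site 5 (T↔A), site 7 (G↔A), site 11 (A↔G), site 13 (C↔G), site 16 (C↔G).
13 of the 19 sites match, so the percent identity is 13/19 × 100 = 68.42%.

68.42%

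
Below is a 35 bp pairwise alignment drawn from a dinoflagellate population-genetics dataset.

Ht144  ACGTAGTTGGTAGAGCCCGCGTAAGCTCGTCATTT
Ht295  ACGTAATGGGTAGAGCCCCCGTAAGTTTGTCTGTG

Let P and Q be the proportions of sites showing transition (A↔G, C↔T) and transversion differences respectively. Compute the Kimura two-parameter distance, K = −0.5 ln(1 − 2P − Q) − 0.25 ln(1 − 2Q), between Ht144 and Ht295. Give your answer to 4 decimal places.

Differing sites — 6:G/A (Ti); 8:T/G (Tv); 19:G/C (Tv); 26:C/T (Ti); 28:C/T (Ti); 32:A/T (Tv); 33:T/G (Tv); 35:T/G (Tv).
Of the 8 differences, 3 transitions and 5 transversions over 35 sites: P = 3/35 = 0.085714, Q = 5/35 = 0.142857.
d = −0.5·ln(0.685715) − 0.25·ln(0.714286) = −0.5·(-0.377293) − 0.25·(-0.336472) = 0.2728.

0.2728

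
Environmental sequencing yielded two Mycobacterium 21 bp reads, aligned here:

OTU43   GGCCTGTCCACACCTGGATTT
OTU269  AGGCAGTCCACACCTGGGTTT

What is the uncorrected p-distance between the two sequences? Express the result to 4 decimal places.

Differing sites — 1:G/A; 3:C/G; 5:T/A; 18:A/G.
There are 4 differences over 21 sites, so p = 4/21 = 0.1905.

0.1905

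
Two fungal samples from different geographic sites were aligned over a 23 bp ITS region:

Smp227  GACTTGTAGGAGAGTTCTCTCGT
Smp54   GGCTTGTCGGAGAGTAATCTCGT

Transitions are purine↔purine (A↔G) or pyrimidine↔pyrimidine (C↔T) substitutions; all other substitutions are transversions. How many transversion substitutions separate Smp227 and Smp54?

3

The sequences differ at positions 2 (A/G, transition), 8 (A/C, transversion), 16 (T/A, transversion), 17 (C/A, transversion).
Of the 4 differences, 1 transition and 3 transversions, so the answer is 3.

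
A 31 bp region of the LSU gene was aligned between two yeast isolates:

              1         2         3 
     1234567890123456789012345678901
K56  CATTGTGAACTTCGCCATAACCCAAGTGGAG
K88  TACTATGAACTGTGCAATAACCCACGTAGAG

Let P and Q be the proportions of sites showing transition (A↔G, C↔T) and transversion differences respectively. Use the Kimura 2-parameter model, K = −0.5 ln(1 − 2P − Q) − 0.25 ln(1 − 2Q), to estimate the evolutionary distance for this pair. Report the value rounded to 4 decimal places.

0.3256

The sequences differ at positions 1 (C/T, transition), 3 (T/C, transition), 5 (G/A, transition), 12 (T/G, transversion), 13 (C/T, transition), 16 (C/A, transversion), 25 (A/C, transversion), 28 (G/A, transition).
Of the 8 differences, 5 transitions and 3 transversions over 31 sites: P = 5/31 = 0.161290, Q = 3/31 = 0.096774.
d = −0.5·ln(0.580646) − 0.25·ln(0.806452) = −0.5·(-0.543614) − 0.25·(-0.215111) = 0.3256.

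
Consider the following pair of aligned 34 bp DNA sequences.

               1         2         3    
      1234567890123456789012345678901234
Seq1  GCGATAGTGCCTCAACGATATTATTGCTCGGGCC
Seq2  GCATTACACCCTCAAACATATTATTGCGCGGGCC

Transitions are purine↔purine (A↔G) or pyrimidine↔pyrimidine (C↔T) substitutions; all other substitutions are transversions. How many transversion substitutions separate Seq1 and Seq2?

7

Differing sites — 3:G/A (Ti); 4:A/T (Tv); 7:G/C (Tv); 8:T/A (Tv); 9:G/C (Tv); 16:C/A (Tv); 17:G/C (Tv); 28:T/G (Tv).
Of the 8 differences, 1 transition and 7 transversions, so the answer is 7.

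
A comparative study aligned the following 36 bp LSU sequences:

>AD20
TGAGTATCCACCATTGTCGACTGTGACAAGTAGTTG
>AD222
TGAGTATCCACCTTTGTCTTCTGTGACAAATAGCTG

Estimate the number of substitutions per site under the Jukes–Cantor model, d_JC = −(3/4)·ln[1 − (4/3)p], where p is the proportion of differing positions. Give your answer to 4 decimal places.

0.1536

Differing sites — 13:A/T; 19:G/T; 20:A/T; 30:G/A; 34:T/C.
p = 5/36 = 0.138889.
d = −0.75 · ln(1 − (4/3)·0.138889) = −0.75 · ln(0.814815) = −0.75 · (-0.204794) = 0.1536.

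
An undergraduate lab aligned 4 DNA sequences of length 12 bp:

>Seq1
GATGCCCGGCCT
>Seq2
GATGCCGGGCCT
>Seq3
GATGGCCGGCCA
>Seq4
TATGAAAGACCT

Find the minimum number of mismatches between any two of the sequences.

1

Pairwise Hamming distances:
  Seq1 vs Seq2: 1
  Seq1 vs Seq3: 2
  Seq1 vs Seq4: 5
  Seq2 vs Seq3: 3
  Seq2 vs Seq4: 5
  Seq3 vs Seq4: 6
The smallest is 1, between Seq1 and Seq2.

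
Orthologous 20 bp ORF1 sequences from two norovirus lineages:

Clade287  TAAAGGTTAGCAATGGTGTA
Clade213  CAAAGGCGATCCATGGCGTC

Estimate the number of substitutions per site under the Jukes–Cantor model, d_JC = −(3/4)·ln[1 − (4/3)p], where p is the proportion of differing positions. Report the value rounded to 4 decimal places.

0.4715

The sequences differ at positions 1 (T/C), 7 (T/C), 8 (T/G), 10 (G/T), 12 (A/C), 17 (T/C), 20 (A/C).
p = 7/20 = 0.350000.
d = −0.75 · ln(1 − (4/3)·0.350000) = −0.75 · ln(0.533333) = −0.75 · (-0.628609) = 0.4715.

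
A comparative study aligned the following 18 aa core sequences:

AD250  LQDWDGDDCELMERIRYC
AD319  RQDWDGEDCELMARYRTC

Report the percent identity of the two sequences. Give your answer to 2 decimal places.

Mismatches occur at site 1 (L↔R), site 7 (D↔E), site 13 (E↔A), site 15 (I↔Y), site 17 (Y↔T).
13 of the 18 sites match, so the percent identity is 13/18 × 100 = 72.22%.

72.22%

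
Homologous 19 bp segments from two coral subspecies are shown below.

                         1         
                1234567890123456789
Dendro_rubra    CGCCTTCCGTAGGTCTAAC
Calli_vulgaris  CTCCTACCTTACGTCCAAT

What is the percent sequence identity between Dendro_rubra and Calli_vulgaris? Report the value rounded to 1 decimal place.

68.4%

The sequences differ at positions 2 (G/T), 6 (T/A), 9 (G/T), 12 (G/C), 16 (T/C), 19 (C/T).
13 of the 19 sites match, so the percent identity is 13/19 × 100 = 68.4%.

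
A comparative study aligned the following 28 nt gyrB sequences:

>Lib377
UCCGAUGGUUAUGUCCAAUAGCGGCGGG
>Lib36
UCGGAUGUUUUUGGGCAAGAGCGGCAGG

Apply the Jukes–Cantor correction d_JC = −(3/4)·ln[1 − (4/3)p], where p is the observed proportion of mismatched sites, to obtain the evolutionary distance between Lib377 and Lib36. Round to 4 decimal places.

0.3041

The sequences differ at positions 3 (C/G), 8 (G/U), 11 (A/U), 14 (U/G), 15 (C/G), 19 (U/G), 26 (G/A).
p = 7/28 = 0.250000.
d = −0.75 · ln(1 − (4/3)·0.250000) = −0.75 · ln(0.666667) = −0.75 · (-0.405465) = 0.3041.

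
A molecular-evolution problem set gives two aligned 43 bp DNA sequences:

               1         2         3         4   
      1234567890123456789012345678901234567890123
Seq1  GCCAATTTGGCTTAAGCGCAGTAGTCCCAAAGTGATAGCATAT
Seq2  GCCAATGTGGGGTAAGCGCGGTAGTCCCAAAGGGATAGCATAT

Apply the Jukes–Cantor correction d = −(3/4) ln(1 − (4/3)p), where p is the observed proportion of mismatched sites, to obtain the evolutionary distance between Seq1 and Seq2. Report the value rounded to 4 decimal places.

0.1263

The sequences differ at positions 7 (T/G), 11 (C/G), 12 (T/G), 20 (A/G), 33 (T/G).
p = 5/43 = 0.116279.
d = −0.75 · ln(1 − (4/3)·0.116279) = −0.75 · ln(0.844961) = −0.75 · (-0.168465) = 0.1263.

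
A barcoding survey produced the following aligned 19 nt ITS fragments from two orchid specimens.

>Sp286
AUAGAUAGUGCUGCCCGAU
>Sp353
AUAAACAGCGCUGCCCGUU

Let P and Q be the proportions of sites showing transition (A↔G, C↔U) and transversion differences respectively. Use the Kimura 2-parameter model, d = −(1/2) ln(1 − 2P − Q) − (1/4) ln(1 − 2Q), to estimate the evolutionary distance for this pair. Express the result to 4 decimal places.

0.2576

Mismatches occur at site 4 (G/A, transition), site 6 (U/C, transition), site 9 (U/C, transition), site 18 (A/U, transversion).
Of the 4 differences, 3 transitions and 1 transversion over 19 sites: P = 3/19 = 0.157895, Q = 1/19 = 0.052632.
d = −0.5·ln(0.631578) − 0.25·ln(0.894736) = −0.5·(-0.459534) − 0.25·(-0.111227) = 0.2576.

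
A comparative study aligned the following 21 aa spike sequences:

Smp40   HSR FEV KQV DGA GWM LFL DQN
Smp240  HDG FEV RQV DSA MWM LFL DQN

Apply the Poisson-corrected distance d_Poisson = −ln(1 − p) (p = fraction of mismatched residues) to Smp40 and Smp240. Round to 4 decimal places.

Differing sites — 2:S/D; 3:R/G; 7:K/R; 11:G/S; 13:G/M.
p = 5/21 = 0.238095.
d = −ln(1 − 0.238095) = −ln(0.761905) = 0.2719.

0.2719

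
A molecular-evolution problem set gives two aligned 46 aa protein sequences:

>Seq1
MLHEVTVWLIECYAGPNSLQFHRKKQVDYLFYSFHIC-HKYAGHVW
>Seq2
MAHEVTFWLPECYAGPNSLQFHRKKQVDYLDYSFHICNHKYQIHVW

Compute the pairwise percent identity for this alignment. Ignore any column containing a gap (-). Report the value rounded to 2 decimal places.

Excluding the 1 gap column leaves 45 comparable sites.
Mismatches occur at site 2 (L/A), site 7 (V/F), site 10 (I/P), site 31 (F/D), site 42 (A/Q), site 43 (G/I).
39 of the 45 comparable sites match, so the percent identity is 39/45 × 100 = 86.67%.

86.67%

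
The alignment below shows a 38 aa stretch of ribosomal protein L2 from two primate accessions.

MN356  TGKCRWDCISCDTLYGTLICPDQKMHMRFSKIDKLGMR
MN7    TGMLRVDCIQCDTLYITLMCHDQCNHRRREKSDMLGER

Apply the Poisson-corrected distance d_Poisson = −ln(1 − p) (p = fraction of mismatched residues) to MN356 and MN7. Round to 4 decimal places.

0.5021

Mismatches occur at site 3 (K/M), site 4 (C/L), site 6 (W/V), site 10 (S/Q), site 16 (G/I), site 19 (I/M), site 21 (P/H), site 24 (K/C), site 25 (M/N), site 27 (M/R), site 29 (F/R), site 30 (S/E), site 32 (I/S), site 34 (K/M), site 37 (M/E).
p = 15/38 = 0.394737.
d = −ln(1 − 0.394737) = −ln(0.605263) = 0.5021.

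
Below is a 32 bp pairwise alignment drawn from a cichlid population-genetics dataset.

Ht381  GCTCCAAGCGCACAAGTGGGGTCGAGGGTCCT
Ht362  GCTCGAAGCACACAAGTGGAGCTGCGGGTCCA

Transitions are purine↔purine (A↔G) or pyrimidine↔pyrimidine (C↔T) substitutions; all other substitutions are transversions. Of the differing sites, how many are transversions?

Mismatches occur at site 5 (C/G, transversion), site 10 (G/A, transition), site 20 (G/A, transition), site 22 (T/C, transition), site 23 (C/T, transition), site 25 (A/C, transversion), site 32 (T/A, transversion).
Of the 7 differences, 4 transitions and 3 transversions, so the answer is 3.

3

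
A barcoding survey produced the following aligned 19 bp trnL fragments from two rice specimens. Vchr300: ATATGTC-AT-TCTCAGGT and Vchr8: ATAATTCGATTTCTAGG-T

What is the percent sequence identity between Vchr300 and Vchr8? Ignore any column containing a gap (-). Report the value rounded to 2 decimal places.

Excluding the 3 gap columns leaves 16 comparable sites.
Mismatches occur at site 4 (T/A), site 5 (G/T), site 15 (C/A), site 16 (A/G).
12 of the 16 comparable sites match, so the percent identity is 12/16 × 100 = 75.00%.

75.00%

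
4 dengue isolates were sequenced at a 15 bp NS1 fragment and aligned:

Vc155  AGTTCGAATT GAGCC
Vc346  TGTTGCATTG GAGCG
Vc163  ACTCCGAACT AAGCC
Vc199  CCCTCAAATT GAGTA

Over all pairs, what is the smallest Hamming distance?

Pairwise Hamming distances:
  Vc155 vs Vc346: 6
  Vc155 vs Vc163: 4
  Vc155 vs Vc199: 6
  Vc346 vs Vc163: 10
  Vc346 vs Vc199: 9
  Vc163 vs Vc199: 8
The smallest is 4, between Vc155 and Vc163.

4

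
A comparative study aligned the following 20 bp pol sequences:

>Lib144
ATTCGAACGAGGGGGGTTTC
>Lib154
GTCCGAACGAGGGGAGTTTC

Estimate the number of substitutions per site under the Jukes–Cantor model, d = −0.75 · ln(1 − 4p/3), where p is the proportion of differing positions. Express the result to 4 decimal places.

0.1674

Mismatches occur at site 1 (A/G), site 3 (T/C), site 15 (G/A).
p = 3/20 = 0.150000.
d = −0.75 · ln(1 − (4/3)·0.150000) = −0.75 · ln(0.800000) = −0.75 · (-0.223144) = 0.1674.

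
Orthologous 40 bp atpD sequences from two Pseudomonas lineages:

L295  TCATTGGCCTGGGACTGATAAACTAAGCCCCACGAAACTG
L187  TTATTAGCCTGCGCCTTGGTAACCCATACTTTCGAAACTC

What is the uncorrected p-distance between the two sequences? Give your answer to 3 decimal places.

The sequences differ at positions 2 (C/T), 6 (G/A), 12 (G/C), 14 (A/C), 17 (G/T), 18 (A/G), 19 (T/G), 20 (A/T), 24 (T/C), 25 (A/C), 27 (G/T), 28 (C/A), 30 (C/T), 31 (C/T), 32 (A/T), 40 (G/C).
There are 16 differences over 40 sites, so p = 16/40 = 0.400.

0.400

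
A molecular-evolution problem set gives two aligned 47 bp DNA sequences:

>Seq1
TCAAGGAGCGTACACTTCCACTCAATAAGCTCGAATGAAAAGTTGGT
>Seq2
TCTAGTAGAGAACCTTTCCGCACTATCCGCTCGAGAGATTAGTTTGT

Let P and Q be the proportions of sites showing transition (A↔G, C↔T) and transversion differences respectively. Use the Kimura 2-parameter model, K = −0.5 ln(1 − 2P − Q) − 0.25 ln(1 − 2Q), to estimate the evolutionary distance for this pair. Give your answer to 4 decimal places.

Differing sites — 3:A/T (Tv); 6:G/T (Tv); 9:C/A (Tv); 11:T/A (Tv); 14:A/C (Tv); 15:C/T (Ti); 20:A/G (Ti); 22:T/A (Tv); 24:A/T (Tv); 27:A/C (Tv); 28:A/C (Tv); 35:A/G (Ti); 36:T/A (Tv); 39:A/T (Tv); 40:A/T (Tv); 45:G/T (Tv).
Of the 16 differences, 3 transitions and 13 transversions over 47 sites: P = 3/47 = 0.063830, Q = 13/47 = 0.276596.
d = −0.5·ln(0.595744) − 0.25·ln(0.446808) = −0.5·(-0.517944) − 0.25·(-0.805626) = 0.4604.

0.4604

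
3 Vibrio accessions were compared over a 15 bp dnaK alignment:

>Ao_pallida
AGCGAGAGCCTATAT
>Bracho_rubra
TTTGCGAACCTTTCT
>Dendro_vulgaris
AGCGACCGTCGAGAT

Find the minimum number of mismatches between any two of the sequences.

5

Pairwise Hamming distances:
  Ao_pallida vs Bracho_rubra: 7
  Ao_pallida vs Dendro_vulgaris: 5
  Bracho_rubra vs Dendro_vulgaris: 12
The smallest is 5, between Ao_pallida and Dendro_vulgaris.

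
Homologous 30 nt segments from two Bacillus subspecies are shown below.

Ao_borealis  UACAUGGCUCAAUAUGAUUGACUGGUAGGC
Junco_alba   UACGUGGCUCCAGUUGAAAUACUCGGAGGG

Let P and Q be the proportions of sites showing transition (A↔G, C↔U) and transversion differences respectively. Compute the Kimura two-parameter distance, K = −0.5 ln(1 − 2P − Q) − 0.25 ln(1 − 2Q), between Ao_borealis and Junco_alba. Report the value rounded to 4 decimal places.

0.4575

The sequences differ at positions 4 (A/G, transition), 11 (A/C, transversion), 13 (U/G, transversion), 14 (A/U, transversion), 18 (U/A, transversion), 19 (U/A, transversion), 20 (G/U, transversion), 24 (G/C, transversion), 26 (U/G, transversion), 30 (C/G, transversion).
Of the 10 differences, 1 transition and 9 transversions over 30 sites: P = 1/30 = 0.033333, Q = 9/30 = 0.300000.
d = −0.5·ln(0.633334) − 0.25·ln(0.400000) = −0.5·(-0.456757) − 0.25·(-0.916291) = 0.4575.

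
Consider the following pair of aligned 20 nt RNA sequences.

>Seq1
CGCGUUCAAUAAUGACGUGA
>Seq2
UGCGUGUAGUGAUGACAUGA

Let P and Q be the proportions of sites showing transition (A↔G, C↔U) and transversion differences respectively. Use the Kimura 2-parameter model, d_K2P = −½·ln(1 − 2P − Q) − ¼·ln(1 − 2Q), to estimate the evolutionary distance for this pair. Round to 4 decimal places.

The sequences differ at positions 1 (C/U, transition), 6 (U/G, transversion), 7 (C/U, transition), 9 (A/G, transition), 11 (A/G, transition), 17 (G/A, transition).
Of the 6 differences, 5 transitions and 1 transversion over 20 sites: P = 5/20 = 0.250000, Q = 1/20 = 0.050000.
d = −0.5·ln(0.450000) − 0.25·ln(0.900000) = −0.5·(-0.798508) − 0.25·(-0.105361) = 0.4256.

0.4256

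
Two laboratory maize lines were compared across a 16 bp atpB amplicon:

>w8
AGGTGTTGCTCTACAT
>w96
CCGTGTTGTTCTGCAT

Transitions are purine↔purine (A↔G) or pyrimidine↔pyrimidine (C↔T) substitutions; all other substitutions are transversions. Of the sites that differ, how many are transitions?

2

The sequences differ at positions 1 (A/C, transversion), 2 (G/C, transversion), 9 (C/T, transition), 13 (A/G, transition).
Of the 4 differences, 2 transitions and 2 transversions, so the answer is 2.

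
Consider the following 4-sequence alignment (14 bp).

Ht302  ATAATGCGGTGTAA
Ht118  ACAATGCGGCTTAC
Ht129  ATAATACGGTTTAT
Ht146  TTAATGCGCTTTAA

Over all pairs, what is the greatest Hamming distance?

Pairwise Hamming distances:
  Ht302 vs Ht118: 4
  Ht302 vs Ht129: 3
  Ht302 vs Ht146: 3
  Ht118 vs Ht129: 4
  Ht118 vs Ht146: 5
  Ht129 vs Ht146: 4
The largest is 5, between Ht118 and Ht146.

5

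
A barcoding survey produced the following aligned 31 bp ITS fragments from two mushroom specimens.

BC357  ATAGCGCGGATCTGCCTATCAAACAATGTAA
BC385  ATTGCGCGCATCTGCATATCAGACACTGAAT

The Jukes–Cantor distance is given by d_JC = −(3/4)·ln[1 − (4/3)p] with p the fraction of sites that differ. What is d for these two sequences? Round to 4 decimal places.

Mismatches occur at site 3 (A/T), site 9 (G/C), site 16 (C/A), site 22 (A/G), site 26 (A/C), site 29 (T/A), site 31 (A/T).
p = 7/31 = 0.225806.
d = −0.75 · ln(1 − (4/3)·0.225806) = −0.75 · ln(0.698925) = −0.75 · (-0.358212) = 0.2687.

0.2687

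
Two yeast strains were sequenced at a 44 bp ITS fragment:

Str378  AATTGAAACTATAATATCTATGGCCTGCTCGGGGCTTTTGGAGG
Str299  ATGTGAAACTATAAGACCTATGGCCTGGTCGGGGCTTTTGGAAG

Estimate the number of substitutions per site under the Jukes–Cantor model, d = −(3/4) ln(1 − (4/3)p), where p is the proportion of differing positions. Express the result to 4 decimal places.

0.1505

Mismatches occur at site 2 (A→T), site 3 (T→G), site 15 (T→G), site 17 (T→C), site 28 (C→G), site 43 (G→A).
p = 6/44 = 0.136364.
d = −0.75 · ln(1 − (4/3)·0.136364) = −0.75 · ln(0.818181) = −0.75 · (-0.200672) = 0.1505.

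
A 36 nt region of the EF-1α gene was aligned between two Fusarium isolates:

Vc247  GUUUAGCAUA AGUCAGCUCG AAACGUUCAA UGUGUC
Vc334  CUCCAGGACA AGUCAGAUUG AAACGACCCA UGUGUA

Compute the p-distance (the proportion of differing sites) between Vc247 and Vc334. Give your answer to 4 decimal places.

Differing sites — 1:G/C; 3:U/C; 4:U/C; 7:C/G; 9:U/C; 17:C/A; 19:C/U; 26:U/A; 27:U/C; 29:A/C; 36:C/A.
There are 11 differences over 36 sites, so p = 11/36 = 0.3056.

0.3056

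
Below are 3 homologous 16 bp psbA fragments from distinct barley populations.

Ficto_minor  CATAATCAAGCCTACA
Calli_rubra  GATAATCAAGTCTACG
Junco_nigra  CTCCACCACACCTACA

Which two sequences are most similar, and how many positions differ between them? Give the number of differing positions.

3

Pairwise Hamming distances:
  Ficto_minor vs Calli_rubra: 3
  Ficto_minor vs Junco_nigra: 6
  Calli_rubra vs Junco_nigra: 9
The smallest is 3, between Ficto_minor and Calli_rubra.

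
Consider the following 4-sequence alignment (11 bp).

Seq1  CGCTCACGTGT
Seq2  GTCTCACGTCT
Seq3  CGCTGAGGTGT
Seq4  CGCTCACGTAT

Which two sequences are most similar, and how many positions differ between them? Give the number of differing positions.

1

Pairwise Hamming distances:
  Seq1 vs Seq2: 3
  Seq1 vs Seq3: 2
  Seq1 vs Seq4: 1
  Seq2 vs Seq3: 5
  Seq2 vs Seq4: 3
  Seq3 vs Seq4: 3
The smallest is 1, between Seq1 and Seq4.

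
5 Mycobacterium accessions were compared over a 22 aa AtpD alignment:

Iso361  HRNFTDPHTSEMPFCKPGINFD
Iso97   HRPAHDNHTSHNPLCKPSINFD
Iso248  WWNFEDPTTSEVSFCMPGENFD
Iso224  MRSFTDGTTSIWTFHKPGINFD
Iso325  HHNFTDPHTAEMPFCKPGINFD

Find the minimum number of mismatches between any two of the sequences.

Pairwise Hamming distances:
  Iso361 vs Iso97: 8
  Iso361 vs Iso248: 8
  Iso361 vs Iso224: 8
  Iso361 vs Iso325: 2
  Iso97 vs Iso248: 14
  Iso97 vs Iso224: 12
  Iso97 vs Iso325: 10
  Iso248 vs Iso224: 11
  Iso248 vs Iso325: 9
  Iso224 vs Iso325: 10
The smallest is 2, between Iso361 and Iso325.

2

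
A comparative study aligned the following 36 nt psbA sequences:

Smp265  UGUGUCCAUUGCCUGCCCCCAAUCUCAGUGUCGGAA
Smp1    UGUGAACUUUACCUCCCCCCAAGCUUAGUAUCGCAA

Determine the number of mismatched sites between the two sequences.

9

Mismatches occur at site 5 (U→A), site 6 (C→A), site 8 (A→U), site 11 (G→A), site 15 (G→C), site 23 (U→G), site 26 (C→U), site 30 (G→A), site 34 (G→C).
That gives 9 mismatches out of 36 aligned sites, so the Hamming distance is 9.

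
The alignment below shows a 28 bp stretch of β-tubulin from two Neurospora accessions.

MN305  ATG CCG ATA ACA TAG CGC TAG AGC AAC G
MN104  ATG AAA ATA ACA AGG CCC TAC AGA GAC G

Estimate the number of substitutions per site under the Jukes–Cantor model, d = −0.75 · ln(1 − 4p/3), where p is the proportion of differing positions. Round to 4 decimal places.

Differing sites — 4:C/A; 5:C/A; 6:G/A; 13:T/A; 14:A/G; 17:G/C; 21:G/C; 24:C/A; 25:A/G.
p = 9/28 = 0.321429.
d = −0.75 · ln(1 − (4/3)·0.321429) = −0.75 · ln(0.571428) = −0.75 · (-0.559617) = 0.4197.

0.4197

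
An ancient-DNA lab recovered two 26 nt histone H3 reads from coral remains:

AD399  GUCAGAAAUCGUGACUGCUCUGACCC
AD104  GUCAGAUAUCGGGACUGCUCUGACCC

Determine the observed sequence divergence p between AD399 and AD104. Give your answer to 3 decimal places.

0.077

The sequences differ at positions 7 (A/U), 12 (U/G).
There are 2 differences over 26 sites, so p = 2/26 = 0.077.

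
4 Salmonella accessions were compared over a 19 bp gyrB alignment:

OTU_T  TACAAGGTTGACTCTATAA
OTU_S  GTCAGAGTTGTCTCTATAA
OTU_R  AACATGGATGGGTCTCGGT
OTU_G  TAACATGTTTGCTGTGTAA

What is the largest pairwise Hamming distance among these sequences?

13

Pairwise Hamming distances:
  OTU_T vs OTU_S: 5
  OTU_T vs OTU_R: 9
  OTU_T vs OTU_G: 7
  OTU_S vs OTU_R: 11
  OTU_S vs OTU_G: 10
  OTU_R vs OTU_G: 13
The largest is 13, between OTU_R and OTU_G.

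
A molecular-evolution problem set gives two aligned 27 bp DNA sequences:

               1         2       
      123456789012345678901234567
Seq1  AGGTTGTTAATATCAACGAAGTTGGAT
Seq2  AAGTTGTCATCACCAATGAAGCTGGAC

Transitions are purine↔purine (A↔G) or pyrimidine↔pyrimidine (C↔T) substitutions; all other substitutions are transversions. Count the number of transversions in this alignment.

1

The sequences differ at positions 2 (G/A, transition), 8 (T/C, transition), 10 (A/T, transversion), 11 (T/C, transition), 13 (T/C, transition), 17 (C/T, transition), 22 (T/C, transition), 27 (T/C, transition).
Of the 8 differences, 7 transitions and 1 transversion, so the answer is 1.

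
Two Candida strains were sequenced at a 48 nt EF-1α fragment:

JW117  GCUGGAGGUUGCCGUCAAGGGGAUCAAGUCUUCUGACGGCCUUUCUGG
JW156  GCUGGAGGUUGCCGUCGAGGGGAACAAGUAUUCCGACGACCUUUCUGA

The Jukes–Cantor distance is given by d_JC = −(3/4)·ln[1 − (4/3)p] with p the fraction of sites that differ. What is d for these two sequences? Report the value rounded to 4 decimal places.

0.1367

The sequences differ at positions 17 (A/G), 24 (U/A), 30 (C/A), 34 (U/C), 39 (G/A), 48 (G/A).
p = 6/48 = 0.125000.
d = −0.75 · ln(1 − (4/3)·0.125000) = −0.75 · ln(0.833333) = −0.75 · (-0.182322) = 0.1367.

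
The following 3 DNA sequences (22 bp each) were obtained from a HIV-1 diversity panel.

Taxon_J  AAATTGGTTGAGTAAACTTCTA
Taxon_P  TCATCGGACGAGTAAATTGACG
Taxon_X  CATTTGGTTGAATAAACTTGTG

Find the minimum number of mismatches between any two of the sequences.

5

Pairwise Hamming distances:
  Taxon_J vs Taxon_P: 10
  Taxon_J vs Taxon_X: 5
  Taxon_P vs Taxon_X: 11
The smallest is 5, between Taxon_J and Taxon_X.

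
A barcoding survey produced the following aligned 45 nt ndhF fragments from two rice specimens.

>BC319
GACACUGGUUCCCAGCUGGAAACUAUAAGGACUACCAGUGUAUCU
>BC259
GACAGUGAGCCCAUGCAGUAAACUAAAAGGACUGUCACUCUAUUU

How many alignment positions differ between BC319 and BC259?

The sequences differ at positions 5 (C/G), 8 (G/A), 9 (U/G), 10 (U/C), 13 (C/A), 14 (A/U), 17 (U/A), 19 (G/U), 26 (U/A), 34 (A/G), 35 (C/U), 38 (G/C), 40 (G/C), 44 (C/U).
That gives 14 mismatches out of 45 aligned sites, so the Hamming distance is 14.

14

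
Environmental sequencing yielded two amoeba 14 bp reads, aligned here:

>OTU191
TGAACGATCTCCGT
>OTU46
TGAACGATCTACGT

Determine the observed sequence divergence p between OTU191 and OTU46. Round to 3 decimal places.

0.071

Differing sites — 11:C/A.
There are 1 differences over 14 sites, so p = 1/14 = 0.071.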